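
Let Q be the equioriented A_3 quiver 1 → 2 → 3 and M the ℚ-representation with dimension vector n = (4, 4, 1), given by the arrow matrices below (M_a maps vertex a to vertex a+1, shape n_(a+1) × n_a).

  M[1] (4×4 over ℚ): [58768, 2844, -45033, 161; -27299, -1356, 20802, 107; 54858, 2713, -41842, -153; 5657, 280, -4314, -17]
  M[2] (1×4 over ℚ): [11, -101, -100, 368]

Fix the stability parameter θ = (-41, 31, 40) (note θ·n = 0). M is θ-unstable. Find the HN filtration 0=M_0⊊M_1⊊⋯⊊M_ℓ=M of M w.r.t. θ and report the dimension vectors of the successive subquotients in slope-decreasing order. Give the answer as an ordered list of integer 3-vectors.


Interval decomposition of M: I[1,1], I[1,2]^2, I[1,3], I[2,2].
HN type (ℓ=3): μ^(1)=40; μ^(2)=31; μ^(3)=-41

((0, 0, 1); (0, 4, 0); (4, 0, 0))


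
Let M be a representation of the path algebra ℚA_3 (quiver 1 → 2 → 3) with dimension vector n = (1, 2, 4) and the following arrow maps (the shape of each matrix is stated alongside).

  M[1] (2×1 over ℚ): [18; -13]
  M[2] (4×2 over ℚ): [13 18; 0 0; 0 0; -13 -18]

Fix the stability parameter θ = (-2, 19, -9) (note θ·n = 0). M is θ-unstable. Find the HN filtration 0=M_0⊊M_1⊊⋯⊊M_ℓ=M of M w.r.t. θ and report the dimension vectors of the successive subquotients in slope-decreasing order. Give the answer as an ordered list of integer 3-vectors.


Interval decomposition of M: I[1,2], I[2,3], I[3,3]^3.
HN type (ℓ=4): μ^(1)=19; μ^(2)=5; μ^(3)=-2; μ^(4)=-9

((0, 1, 0); (0, 1, 1); (1, 0, 0); (0, 0, 3))


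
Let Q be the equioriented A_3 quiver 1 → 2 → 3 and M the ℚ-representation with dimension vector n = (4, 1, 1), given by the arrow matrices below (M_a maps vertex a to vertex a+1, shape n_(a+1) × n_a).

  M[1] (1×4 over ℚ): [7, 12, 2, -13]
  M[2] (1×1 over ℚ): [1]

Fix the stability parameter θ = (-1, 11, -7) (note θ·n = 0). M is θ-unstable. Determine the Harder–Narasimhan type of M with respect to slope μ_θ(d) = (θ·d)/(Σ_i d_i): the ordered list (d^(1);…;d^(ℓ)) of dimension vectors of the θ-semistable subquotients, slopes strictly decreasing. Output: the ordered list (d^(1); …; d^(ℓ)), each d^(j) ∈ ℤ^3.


Barcode: M ≅ I[1,1]^3, I[1,3]. HN layers by μ_θ (2 steps, strictly decreasing):
  μ^(1)=2; μ^(2)=-1

((0, 1, 1); (4, 0, 0))


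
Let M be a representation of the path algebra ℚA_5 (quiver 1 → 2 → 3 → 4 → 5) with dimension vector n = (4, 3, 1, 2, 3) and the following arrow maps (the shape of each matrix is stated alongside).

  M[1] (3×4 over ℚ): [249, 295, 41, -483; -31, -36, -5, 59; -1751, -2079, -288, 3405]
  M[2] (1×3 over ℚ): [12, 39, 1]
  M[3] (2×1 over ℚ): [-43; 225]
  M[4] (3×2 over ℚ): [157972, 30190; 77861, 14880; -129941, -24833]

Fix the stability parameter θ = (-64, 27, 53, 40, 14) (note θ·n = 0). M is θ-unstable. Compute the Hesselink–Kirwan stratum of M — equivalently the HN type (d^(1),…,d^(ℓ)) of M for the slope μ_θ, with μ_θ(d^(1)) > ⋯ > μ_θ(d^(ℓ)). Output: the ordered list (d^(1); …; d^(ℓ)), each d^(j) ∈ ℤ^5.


Via rank(M_{q-1}∘⋯∘M_p): M ≅ I[1,1], I[1,2]^2, I[1,5], I[4,5], I[5,5].
μ_θ-semistable layers: μ^(1)=107/3; μ^(2)=27; μ^(3)=14; μ^(4)=-64

((0, 0, 1, 1, 1); (0, 3, 0, 1, 1); (0, 0, 0, 0, 1); (4, 0, 0, 0, 0))


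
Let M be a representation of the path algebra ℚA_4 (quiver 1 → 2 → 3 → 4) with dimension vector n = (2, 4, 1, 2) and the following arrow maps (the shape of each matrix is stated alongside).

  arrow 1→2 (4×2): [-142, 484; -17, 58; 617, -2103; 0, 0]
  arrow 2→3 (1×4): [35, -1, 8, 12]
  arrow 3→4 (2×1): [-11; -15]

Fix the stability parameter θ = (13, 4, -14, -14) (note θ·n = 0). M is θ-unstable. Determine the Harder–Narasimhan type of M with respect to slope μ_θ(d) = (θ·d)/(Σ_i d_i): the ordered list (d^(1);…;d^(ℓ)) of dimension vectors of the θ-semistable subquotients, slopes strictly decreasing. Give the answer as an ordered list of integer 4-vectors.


Barcode: M ≅ I[1,2], I[1,4], I[2,2]^2, I[4,4]. HN layers by μ_θ (4 steps, strictly decreasing):
  μ^(1)=17/2; μ^(2)=4; μ^(3)=-11/4; μ^(4)=-14

((1, 1, 0, 0); (0, 2, 0, 0); (1, 1, 1, 1); (0, 0, 0, 1))


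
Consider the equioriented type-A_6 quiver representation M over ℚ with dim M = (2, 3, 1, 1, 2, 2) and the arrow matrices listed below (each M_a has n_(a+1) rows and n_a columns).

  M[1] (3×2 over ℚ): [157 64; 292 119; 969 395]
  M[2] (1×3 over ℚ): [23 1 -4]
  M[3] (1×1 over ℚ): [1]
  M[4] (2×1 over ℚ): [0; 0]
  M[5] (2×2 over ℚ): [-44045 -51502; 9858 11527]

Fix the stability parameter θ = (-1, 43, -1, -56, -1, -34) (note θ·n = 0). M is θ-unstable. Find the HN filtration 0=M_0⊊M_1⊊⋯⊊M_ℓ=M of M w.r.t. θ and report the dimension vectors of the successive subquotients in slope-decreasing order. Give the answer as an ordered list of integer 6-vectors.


Via rank(M_{q-1}∘⋯∘M_p): M ≅ I[1,2], I[1,4], I[2,2], I[5,6]^2.
μ_θ-semistable layers: μ^(1)=43; μ^(2)=-1; μ^(3)=-15/4; μ^(4)=-35/2

((0, 2, 0, 0, 0, 0); (1, 0, 0, 0, 0, 0); (1, 1, 1, 1, 0, 0); (0, 0, 0, 0, 2, 2))


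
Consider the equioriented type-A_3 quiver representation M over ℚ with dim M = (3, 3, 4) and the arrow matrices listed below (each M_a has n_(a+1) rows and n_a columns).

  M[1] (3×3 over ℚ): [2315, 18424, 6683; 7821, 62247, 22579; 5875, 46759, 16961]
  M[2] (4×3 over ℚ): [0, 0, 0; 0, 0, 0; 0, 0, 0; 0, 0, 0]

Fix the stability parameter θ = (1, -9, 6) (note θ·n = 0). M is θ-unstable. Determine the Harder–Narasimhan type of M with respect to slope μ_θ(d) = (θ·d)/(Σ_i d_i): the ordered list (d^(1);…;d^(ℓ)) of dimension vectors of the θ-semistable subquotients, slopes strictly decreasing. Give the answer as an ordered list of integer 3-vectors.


Barcode: M ≅ I[1,2]^3, I[3,3]^4. HN layers by μ_θ (2 steps, strictly decreasing):
  μ^(1)=6; μ^(2)=-4

((0, 0, 4); (3, 3, 0))


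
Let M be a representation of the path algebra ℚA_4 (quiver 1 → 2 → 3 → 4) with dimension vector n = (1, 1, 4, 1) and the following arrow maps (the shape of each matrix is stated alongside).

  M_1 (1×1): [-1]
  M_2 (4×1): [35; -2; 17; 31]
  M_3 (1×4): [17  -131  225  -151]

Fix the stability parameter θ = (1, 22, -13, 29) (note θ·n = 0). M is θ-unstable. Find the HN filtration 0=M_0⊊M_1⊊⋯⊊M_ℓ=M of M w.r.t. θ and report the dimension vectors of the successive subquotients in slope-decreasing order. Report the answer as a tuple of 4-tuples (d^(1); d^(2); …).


Interval decomposition of M: I[1,4], I[3,3]^3.
HN type (ℓ=4): μ^(1)=29; μ^(2)=9/2; μ^(3)=1; μ^(4)=-13

((0, 0, 0, 1); (0, 1, 1, 0); (1, 0, 0, 0); (0, 0, 3, 0))


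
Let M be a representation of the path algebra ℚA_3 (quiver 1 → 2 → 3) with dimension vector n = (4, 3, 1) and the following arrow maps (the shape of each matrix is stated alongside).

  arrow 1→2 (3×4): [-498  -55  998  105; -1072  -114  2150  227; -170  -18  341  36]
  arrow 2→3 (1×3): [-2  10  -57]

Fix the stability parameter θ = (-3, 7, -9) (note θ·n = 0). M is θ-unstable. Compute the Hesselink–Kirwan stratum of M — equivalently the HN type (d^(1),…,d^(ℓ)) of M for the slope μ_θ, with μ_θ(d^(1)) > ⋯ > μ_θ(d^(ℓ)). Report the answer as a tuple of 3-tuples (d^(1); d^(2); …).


Barcode: M ≅ I[1,1], I[1,2]^2, I[1,3]. HN layers by μ_θ (3 steps, strictly decreasing):
  μ^(1)=7; μ^(2)=-1; μ^(3)=-3

((0, 2, 0); (0, 1, 1); (4, 0, 0))


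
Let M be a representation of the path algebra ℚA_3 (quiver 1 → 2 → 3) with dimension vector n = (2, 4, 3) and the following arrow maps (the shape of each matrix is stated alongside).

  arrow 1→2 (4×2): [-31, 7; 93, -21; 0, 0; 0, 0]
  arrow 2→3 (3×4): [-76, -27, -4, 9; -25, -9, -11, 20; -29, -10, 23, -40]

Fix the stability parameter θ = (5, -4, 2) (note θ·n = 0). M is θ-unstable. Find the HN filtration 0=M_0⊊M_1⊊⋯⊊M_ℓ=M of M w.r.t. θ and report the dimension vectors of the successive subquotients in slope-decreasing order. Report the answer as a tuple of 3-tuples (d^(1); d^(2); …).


Interval decomposition of M: I[1,1], I[1,3], I[2,2], I[2,3]^2.
HN type (ℓ=4): μ^(1)=5; μ^(2)=2; μ^(3)=1/2; μ^(4)=-4

((1, 0, 0); (0, 0, 3); (1, 1, 0); (0, 3, 0))


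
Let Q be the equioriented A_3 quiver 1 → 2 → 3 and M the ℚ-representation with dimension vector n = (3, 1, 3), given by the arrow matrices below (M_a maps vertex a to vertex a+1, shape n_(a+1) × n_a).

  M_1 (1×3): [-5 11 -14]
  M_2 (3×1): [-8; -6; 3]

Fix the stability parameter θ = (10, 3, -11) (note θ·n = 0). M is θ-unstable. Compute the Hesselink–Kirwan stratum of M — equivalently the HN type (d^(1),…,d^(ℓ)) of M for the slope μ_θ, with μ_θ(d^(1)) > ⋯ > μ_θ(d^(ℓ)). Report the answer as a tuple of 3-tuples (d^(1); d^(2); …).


Barcode: M ≅ I[1,1]^2, I[1,3], I[3,3]^2. HN layers by μ_θ (3 steps, strictly decreasing):
  μ^(1)=10; μ^(2)=2/3; μ^(3)=-11

((2, 0, 0); (1, 1, 1); (0, 0, 2))


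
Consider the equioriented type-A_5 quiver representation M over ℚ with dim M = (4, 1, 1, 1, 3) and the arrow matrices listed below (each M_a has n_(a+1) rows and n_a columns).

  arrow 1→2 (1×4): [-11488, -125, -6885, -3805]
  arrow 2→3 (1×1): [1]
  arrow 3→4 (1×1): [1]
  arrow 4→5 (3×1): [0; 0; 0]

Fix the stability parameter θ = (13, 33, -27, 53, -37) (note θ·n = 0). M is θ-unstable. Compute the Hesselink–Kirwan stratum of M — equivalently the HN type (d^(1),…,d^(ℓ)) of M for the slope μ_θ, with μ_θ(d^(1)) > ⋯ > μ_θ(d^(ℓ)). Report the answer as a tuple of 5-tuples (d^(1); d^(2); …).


Interval decomposition of M: I[1,1]^3, I[1,4], I[5,5]^3.
HN type (ℓ=4): μ^(1)=53; μ^(2)=13; μ^(3)=19/3; μ^(4)=-37

((0, 0, 0, 1, 0); (3, 0, 0, 0, 0); (1, 1, 1, 0, 0); (0, 0, 0, 0, 3))


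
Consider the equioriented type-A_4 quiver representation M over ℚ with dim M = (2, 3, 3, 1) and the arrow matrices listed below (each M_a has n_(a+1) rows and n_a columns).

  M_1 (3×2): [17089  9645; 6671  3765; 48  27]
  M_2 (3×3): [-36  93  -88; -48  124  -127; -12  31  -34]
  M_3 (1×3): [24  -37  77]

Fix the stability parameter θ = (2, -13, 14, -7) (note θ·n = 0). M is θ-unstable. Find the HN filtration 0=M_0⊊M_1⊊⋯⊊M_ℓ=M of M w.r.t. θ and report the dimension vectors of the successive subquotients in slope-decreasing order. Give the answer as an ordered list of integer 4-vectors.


Barcode: M ≅ I[1,3], I[1,4], I[2,2], I[3,3]. HN layers by μ_θ (4 steps, strictly decreasing):
  μ^(1)=14; μ^(2)=7/2; μ^(3)=-11/2; μ^(4)=-13

((0, 0, 2, 0); (0, 0, 1, 1); (2, 2, 0, 0); (0, 1, 0, 0))


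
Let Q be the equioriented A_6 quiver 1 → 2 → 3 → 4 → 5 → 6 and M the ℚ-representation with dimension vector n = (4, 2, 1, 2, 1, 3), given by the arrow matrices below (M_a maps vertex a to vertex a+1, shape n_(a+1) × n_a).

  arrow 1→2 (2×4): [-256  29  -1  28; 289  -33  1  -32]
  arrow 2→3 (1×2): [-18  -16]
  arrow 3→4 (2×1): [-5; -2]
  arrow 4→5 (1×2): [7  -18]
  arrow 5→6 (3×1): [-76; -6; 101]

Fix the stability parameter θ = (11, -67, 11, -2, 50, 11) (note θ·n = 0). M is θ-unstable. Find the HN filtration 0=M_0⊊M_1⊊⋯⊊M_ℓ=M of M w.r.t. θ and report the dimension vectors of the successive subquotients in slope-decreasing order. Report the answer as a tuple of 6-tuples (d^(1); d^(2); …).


Via rank(M_{q-1}∘⋯∘M_p): M ≅ I[1,1]^2, I[1,2], I[1,6], I[4,4], I[6,6]^2.
μ_θ-semistable layers: μ^(1)=61/2; μ^(2)=11; μ^(3)=9/2; μ^(4)=-2; μ^(5)=-28

((0, 0, 0, 0, 1, 1); (2, 0, 0, 0, 0, 2); (0, 0, 1, 1, 0, 0); (0, 0, 0, 1, 0, 0); (2, 2, 0, 0, 0, 0))


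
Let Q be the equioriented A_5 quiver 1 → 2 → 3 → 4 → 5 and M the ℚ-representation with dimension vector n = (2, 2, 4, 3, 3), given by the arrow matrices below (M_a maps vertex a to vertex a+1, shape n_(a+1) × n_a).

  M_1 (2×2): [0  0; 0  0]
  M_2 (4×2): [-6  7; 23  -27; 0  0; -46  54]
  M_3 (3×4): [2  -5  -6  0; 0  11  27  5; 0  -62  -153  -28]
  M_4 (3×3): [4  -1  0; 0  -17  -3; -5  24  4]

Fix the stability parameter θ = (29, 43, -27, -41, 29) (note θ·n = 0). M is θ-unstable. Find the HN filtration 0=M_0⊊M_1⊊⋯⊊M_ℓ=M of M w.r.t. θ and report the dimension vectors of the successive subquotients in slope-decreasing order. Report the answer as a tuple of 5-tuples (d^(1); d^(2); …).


Interval decomposition of M: I[1,1]^2, I[2,5]^2, I[3,3], I[3,5].
HN type (ℓ=4): μ^(1)=29; μ^(2)=-25/3; μ^(3)=-27; μ^(4)=-34

((2, 0, 0, 0, 3); (0, 2, 2, 2, 0); (0, 0, 1, 0, 0); (0, 0, 1, 1, 0))


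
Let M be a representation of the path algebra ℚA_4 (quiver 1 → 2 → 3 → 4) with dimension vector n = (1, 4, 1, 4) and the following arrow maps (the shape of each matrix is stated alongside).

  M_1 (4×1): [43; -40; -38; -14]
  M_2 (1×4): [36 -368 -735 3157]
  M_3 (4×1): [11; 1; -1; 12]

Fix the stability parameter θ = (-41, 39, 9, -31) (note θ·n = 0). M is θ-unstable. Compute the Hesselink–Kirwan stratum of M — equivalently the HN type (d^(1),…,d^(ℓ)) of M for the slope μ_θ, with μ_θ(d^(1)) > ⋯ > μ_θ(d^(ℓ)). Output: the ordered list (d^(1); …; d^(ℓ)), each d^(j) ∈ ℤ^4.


Barcode: M ≅ I[1,2], I[2,2]^2, I[2,4], I[4,4]^3. HN layers by μ_θ (4 steps, strictly decreasing):
  μ^(1)=39; μ^(2)=17/3; μ^(3)=-31; μ^(4)=-41

((0, 3, 0, 0); (0, 1, 1, 1); (0, 0, 0, 3); (1, 0, 0, 0))


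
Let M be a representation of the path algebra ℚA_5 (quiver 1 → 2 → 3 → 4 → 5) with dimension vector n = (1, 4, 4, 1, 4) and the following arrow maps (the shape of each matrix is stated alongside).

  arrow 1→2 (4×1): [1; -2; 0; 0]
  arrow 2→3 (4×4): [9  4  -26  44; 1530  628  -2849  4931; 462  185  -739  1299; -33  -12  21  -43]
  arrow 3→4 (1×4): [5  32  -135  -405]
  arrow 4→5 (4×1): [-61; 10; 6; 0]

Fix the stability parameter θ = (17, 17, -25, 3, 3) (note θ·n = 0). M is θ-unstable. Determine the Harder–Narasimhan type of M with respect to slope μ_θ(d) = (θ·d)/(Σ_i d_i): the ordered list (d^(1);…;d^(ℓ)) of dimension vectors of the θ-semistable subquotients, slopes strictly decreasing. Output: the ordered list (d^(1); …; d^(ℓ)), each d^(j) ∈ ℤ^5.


Interval decomposition of M: I[1,5], I[2,3]^3, I[5,5]^3.
HN type (ℓ=2): μ^(1)=3; μ^(2)=-4

((1, 1, 1, 1, 4); (0, 3, 3, 0, 0))


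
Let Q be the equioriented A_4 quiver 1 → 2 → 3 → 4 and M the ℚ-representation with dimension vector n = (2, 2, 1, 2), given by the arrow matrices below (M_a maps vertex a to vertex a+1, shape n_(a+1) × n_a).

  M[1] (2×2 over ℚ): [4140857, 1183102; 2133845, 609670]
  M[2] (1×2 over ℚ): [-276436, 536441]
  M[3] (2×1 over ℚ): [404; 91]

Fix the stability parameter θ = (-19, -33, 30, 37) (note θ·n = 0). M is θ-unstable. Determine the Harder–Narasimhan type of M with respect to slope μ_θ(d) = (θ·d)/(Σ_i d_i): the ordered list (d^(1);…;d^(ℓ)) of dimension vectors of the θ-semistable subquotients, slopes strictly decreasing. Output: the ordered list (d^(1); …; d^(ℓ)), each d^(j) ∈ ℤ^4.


Barcode: M ≅ I[1,1], I[1,4], I[2,2], I[4,4]. HN layers by μ_θ (5 steps, strictly decreasing):
  μ^(1)=37; μ^(2)=30; μ^(3)=-19; μ^(4)=-26; μ^(5)=-33

((0, 0, 0, 2); (0, 0, 1, 0); (1, 0, 0, 0); (1, 1, 0, 0); (0, 1, 0, 0))


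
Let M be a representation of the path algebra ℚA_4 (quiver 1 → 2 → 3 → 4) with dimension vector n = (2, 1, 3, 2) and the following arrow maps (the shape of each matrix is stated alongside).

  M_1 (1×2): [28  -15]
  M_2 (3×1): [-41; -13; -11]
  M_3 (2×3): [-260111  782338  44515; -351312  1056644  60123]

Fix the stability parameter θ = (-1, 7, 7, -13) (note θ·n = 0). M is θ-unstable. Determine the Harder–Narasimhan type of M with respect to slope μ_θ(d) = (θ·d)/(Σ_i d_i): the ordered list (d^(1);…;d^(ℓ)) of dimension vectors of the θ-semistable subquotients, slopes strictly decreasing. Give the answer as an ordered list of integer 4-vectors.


Via rank(M_{q-1}∘⋯∘M_p): M ≅ I[1,1], I[1,4], I[3,3], I[3,4].
μ_θ-semistable layers: μ^(1)=7; μ^(2)=1/3; μ^(3)=-1; μ^(4)=-3

((0, 0, 1, 0); (0, 1, 1, 1); (2, 0, 0, 0); (0, 0, 1, 1))


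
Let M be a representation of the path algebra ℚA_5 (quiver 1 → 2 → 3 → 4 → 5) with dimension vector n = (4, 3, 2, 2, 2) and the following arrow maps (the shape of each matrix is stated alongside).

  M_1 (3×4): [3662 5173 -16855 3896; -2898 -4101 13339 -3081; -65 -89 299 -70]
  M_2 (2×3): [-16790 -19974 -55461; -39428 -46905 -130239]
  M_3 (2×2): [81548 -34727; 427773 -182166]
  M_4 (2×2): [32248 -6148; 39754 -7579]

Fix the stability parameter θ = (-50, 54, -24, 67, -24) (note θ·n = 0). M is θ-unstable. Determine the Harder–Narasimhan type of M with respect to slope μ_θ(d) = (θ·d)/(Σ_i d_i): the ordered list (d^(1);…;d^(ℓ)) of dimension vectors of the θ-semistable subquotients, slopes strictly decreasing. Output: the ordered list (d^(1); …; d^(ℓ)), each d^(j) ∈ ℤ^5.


Interval decomposition of M: I[1,1], I[1,2], I[1,4], I[1,5], I[5,5].
HN type (ℓ=6): μ^(1)=67; μ^(2)=54; μ^(3)=43/2; μ^(4)=15; μ^(5)=-24; μ^(6)=-50

((0, 0, 0, 1, 0); (0, 1, 0, 0, 0); (0, 0, 0, 1, 1); (0, 2, 2, 0, 0); (0, 0, 0, 0, 1); (4, 0, 0, 0, 0))


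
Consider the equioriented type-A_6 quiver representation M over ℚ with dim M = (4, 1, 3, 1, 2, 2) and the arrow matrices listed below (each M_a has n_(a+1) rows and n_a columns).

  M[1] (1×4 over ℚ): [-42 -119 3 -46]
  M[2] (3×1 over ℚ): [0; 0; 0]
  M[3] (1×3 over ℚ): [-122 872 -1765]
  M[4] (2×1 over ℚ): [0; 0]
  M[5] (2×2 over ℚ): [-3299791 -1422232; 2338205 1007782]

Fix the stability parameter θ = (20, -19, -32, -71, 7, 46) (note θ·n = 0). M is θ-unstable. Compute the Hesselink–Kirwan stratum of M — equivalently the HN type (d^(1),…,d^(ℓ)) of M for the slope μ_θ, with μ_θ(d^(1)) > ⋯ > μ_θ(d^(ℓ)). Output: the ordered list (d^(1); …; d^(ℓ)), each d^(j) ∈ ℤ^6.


Barcode: M ≅ I[1,1]^3, I[1,2], I[3,3]^2, I[3,4], I[5,6]^2. HN layers by μ_θ (6 steps, strictly decreasing):
  μ^(1)=46; μ^(2)=20; μ^(3)=7; μ^(4)=1/2; μ^(5)=-32; μ^(6)=-103/2

((0, 0, 0, 0, 0, 2); (3, 0, 0, 0, 0, 0); (0, 0, 0, 0, 2, 0); (1, 1, 0, 0, 0, 0); (0, 0, 2, 0, 0, 0); (0, 0, 1, 1, 0, 0))


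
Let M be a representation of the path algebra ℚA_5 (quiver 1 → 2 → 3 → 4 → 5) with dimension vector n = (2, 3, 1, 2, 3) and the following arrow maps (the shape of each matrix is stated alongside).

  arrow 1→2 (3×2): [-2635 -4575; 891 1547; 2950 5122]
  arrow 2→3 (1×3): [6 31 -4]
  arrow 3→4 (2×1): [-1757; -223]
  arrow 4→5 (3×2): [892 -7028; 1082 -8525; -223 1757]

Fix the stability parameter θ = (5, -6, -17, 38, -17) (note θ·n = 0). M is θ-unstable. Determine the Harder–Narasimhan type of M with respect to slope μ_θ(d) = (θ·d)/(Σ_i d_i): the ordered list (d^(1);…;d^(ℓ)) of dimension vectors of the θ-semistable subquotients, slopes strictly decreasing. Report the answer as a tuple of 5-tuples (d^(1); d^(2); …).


Via rank(M_{q-1}∘⋯∘M_p): M ≅ I[1,2], I[1,5], I[2,2], I[4,5], I[5,5].
μ_θ-semistable layers: μ^(1)=21/2; μ^(2)=-1/2; μ^(3)=-6; μ^(4)=-17

((0, 0, 0, 2, 2); (1, 1, 0, 0, 0); (1, 2, 1, 0, 0); (0, 0, 0, 0, 1))


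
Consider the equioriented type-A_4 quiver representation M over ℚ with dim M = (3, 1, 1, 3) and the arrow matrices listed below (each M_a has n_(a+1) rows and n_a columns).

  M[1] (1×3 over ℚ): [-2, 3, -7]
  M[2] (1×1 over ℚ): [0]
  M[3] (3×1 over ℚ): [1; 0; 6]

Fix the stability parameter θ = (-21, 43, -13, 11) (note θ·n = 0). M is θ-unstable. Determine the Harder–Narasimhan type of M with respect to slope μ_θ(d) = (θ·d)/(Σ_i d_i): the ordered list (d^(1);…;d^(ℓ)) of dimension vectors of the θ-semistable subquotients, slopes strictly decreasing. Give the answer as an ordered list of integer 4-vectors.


Via rank(M_{q-1}∘⋯∘M_p): M ≅ I[1,1]^2, I[1,2], I[3,4], I[4,4]^2.
μ_θ-semistable layers: μ^(1)=43; μ^(2)=11; μ^(3)=-13; μ^(4)=-21

((0, 1, 0, 0); (0, 0, 0, 3); (0, 0, 1, 0); (3, 0, 0, 0))


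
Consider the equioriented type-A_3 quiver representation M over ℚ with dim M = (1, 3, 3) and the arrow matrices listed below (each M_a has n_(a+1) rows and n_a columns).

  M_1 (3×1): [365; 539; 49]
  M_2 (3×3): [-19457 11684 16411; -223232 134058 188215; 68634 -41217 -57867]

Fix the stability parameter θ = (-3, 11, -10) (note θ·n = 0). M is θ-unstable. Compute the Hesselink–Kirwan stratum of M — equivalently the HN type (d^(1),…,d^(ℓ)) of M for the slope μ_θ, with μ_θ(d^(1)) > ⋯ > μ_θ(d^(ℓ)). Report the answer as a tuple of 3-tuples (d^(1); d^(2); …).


Via rank(M_{q-1}∘⋯∘M_p): M ≅ I[1,3], I[2,3]^2.
μ_θ-semistable layers: μ^(1)=1/2; μ^(2)=-3

((0, 3, 3); (1, 0, 0))


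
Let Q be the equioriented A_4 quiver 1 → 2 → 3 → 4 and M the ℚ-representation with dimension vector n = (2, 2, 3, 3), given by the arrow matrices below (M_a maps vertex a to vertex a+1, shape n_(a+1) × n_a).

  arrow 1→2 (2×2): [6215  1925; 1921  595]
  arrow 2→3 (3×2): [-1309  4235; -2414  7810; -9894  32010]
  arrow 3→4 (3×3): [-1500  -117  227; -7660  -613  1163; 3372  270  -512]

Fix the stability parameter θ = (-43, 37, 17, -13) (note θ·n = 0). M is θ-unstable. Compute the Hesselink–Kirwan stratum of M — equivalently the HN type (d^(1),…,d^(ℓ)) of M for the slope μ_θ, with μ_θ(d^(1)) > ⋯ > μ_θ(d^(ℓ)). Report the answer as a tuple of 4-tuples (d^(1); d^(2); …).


Via rank(M_{q-1}∘⋯∘M_p): M ≅ I[1,1], I[1,2], I[2,3], I[3,4]^2, I[4,4].
μ_θ-semistable layers: μ^(1)=37; μ^(2)=27; μ^(3)=2; μ^(4)=-13; μ^(5)=-43

((0, 1, 0, 0); (0, 1, 1, 0); (0, 0, 2, 2); (0, 0, 0, 1); (2, 0, 0, 0))


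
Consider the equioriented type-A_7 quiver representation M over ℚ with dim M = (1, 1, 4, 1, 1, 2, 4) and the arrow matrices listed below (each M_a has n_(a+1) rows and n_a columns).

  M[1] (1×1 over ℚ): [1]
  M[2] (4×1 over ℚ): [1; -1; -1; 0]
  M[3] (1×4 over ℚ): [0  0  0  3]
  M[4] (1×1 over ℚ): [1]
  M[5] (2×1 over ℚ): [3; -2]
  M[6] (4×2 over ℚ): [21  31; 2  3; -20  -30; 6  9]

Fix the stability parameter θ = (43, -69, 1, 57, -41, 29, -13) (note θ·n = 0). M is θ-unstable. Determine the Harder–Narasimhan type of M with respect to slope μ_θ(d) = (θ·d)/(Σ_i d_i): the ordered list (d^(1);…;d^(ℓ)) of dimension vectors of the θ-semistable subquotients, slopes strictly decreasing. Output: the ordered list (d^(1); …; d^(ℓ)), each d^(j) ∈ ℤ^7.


Interval decomposition of M: I[1,3], I[3,3]^2, I[3,7], I[6,7], I[7,7]^2.
HN type (ℓ=3): μ^(1)=8; μ^(2)=1; μ^(3)=-13

((0, 0, 0, 1, 1, 2, 2); (0, 0, 4, 0, 0, 0, 0); (1, 1, 0, 0, 0, 0, 2))


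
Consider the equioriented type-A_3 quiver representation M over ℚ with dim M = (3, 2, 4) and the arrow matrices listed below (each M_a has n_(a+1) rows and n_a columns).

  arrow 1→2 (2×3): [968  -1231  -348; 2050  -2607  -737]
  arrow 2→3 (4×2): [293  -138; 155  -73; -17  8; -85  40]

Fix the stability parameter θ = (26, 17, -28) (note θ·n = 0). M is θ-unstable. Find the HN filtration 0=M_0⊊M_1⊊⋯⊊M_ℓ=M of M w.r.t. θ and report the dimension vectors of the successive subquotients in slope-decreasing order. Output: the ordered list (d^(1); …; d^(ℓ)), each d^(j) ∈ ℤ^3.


Barcode: M ≅ I[1,1], I[1,3]^2, I[3,3]^2. HN layers by μ_θ (3 steps, strictly decreasing):
  μ^(1)=26; μ^(2)=5; μ^(3)=-28

((1, 0, 0); (2, 2, 2); (0, 0, 2))


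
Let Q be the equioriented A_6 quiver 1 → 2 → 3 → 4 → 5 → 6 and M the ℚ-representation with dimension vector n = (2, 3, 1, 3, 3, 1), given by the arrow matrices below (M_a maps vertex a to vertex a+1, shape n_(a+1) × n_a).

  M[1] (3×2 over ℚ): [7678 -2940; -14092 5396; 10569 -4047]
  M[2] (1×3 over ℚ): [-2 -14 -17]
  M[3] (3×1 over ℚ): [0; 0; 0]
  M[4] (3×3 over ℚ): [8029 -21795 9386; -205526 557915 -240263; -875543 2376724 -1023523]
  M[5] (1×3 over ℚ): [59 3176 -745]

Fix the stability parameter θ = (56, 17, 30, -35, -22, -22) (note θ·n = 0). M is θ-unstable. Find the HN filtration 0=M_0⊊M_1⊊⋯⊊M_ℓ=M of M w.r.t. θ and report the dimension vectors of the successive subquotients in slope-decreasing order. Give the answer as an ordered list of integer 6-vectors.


Via rank(M_{q-1}∘⋯∘M_p): M ≅ I[1,2], I[1,3], I[2,2], I[4,5]^2, I[4,6].
μ_θ-semistable layers: μ^(1)=73/2; μ^(2)=103/3; μ^(3)=17; μ^(4)=-22; μ^(5)=-35

((1, 1, 0, 0, 0, 0); (1, 1, 1, 0, 0, 0); (0, 1, 0, 0, 0, 0); (0, 0, 0, 0, 3, 1); (0, 0, 0, 3, 0, 0))


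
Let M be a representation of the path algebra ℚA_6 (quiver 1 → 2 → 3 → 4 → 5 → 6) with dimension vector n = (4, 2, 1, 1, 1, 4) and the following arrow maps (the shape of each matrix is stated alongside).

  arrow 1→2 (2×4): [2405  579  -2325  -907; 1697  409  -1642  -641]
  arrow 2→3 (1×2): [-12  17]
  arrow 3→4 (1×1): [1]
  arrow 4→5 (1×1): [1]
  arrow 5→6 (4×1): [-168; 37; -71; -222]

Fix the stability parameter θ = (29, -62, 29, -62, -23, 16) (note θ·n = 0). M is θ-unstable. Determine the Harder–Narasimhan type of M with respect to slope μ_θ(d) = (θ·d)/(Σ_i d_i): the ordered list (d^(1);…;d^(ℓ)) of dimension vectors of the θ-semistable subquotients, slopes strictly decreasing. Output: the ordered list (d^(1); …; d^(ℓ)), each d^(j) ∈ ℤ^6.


Via rank(M_{q-1}∘⋯∘M_p): M ≅ I[1,1]^2, I[1,2], I[1,6], I[6,6]^3.
μ_θ-semistable layers: μ^(1)=29; μ^(2)=16; μ^(3)=-33/2; μ^(4)=-89/5

((2, 0, 0, 0, 0, 0); (0, 0, 0, 0, 0, 4); (1, 1, 0, 0, 0, 0); (1, 1, 1, 1, 1, 0))


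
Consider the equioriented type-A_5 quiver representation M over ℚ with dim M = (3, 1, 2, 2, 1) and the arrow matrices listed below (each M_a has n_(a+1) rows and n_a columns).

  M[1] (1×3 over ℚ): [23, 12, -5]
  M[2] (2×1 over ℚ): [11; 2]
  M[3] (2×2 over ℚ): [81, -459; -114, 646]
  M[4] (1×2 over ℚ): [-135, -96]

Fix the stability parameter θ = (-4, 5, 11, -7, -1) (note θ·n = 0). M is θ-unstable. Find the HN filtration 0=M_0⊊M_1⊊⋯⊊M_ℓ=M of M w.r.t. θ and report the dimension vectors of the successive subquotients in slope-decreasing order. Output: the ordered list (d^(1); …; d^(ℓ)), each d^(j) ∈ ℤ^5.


Barcode: M ≅ I[1,1]^2, I[1,5], I[3,3], I[4,4]. HN layers by μ_θ (4 steps, strictly decreasing):
  μ^(1)=11; μ^(2)=2; μ^(3)=-4; μ^(4)=-7

((0, 0, 1, 0, 0); (0, 1, 1, 1, 1); (3, 0, 0, 0, 0); (0, 0, 0, 1, 0))


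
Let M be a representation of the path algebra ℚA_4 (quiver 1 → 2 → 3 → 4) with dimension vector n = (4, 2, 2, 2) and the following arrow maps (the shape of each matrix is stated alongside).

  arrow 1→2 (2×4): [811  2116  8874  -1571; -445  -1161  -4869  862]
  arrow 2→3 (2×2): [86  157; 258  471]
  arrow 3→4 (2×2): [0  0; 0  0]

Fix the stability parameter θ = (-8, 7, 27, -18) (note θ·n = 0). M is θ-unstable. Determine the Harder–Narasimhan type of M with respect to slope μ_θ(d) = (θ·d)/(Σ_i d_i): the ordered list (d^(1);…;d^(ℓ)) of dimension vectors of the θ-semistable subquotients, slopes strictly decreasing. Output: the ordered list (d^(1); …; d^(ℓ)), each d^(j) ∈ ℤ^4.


Barcode: M ≅ I[1,1]^2, I[1,2], I[1,3], I[3,3], I[4,4]^2. HN layers by μ_θ (4 steps, strictly decreasing):
  μ^(1)=27; μ^(2)=7; μ^(3)=-8; μ^(4)=-18

((0, 0, 2, 0); (0, 2, 0, 0); (4, 0, 0, 0); (0, 0, 0, 2))


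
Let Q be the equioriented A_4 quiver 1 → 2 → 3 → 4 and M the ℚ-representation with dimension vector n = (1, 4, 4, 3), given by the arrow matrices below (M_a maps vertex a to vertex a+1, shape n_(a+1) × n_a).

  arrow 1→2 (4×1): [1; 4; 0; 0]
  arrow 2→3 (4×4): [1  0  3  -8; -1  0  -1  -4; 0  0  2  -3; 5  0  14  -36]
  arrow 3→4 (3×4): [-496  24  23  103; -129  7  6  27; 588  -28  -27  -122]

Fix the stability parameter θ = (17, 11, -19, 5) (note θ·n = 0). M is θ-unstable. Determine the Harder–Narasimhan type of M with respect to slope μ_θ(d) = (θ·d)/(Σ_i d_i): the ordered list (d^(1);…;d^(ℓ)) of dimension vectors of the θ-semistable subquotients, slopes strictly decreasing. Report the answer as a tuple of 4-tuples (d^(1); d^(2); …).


Via rank(M_{q-1}∘⋯∘M_p): M ≅ I[1,4], I[2,2], I[2,4]^2, I[3,3].
μ_θ-semistable layers: μ^(1)=11; μ^(2)=5; μ^(3)=3; μ^(4)=-4; μ^(5)=-19

((0, 1, 0, 0); (0, 0, 0, 3); (1, 1, 1, 0); (0, 2, 2, 0); (0, 0, 1, 0))


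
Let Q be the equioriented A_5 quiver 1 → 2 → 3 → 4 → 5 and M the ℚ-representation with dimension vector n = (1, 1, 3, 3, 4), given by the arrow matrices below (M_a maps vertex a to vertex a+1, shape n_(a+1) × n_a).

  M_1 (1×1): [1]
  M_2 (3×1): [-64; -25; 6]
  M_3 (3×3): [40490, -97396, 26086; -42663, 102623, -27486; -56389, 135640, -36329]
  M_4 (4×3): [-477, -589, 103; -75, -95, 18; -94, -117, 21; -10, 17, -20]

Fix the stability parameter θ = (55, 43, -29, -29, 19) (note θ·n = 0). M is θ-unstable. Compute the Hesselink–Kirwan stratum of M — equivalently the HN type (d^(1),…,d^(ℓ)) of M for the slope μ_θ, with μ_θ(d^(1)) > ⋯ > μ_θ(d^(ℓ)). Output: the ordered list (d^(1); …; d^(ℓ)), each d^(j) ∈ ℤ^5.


Via rank(M_{q-1}∘⋯∘M_p): M ≅ I[1,5], I[3,3], I[3,5], I[4,5], I[5,5].
μ_θ-semistable layers: μ^(1)=19; μ^(2)=10; μ^(3)=-29

((0, 0, 0, 0, 4); (1, 1, 1, 1, 0); (0, 0, 2, 2, 0))


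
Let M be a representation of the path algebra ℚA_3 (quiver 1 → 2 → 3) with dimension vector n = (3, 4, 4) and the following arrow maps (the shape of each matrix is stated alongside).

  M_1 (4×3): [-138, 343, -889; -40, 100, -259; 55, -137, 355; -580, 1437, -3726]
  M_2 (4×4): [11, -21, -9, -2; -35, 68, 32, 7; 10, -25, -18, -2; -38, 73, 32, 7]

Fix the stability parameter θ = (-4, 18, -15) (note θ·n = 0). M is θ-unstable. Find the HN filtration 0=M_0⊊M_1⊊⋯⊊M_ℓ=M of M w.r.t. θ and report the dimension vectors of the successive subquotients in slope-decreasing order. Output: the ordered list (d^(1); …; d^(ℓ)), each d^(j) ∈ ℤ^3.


Via rank(M_{q-1}∘⋯∘M_p): M ≅ I[1,3]^3, I[2,3].
μ_θ-semistable layers: μ^(1)=3/2; μ^(2)=-4

((0, 4, 4); (3, 0, 0))


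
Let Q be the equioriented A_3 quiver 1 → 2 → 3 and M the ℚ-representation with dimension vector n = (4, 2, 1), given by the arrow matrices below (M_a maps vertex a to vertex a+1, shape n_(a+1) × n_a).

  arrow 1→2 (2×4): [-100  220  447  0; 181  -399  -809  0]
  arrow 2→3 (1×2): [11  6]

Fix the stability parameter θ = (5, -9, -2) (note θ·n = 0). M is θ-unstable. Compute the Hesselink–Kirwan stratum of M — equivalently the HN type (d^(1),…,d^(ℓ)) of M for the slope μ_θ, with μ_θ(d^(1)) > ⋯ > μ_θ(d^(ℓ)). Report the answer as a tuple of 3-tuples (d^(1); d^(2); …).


Via rank(M_{q-1}∘⋯∘M_p): M ≅ I[1,1]^2, I[1,2], I[1,3].
μ_θ-semistable layers: μ^(1)=5; μ^(2)=-2

((2, 0, 0); (2, 2, 1))


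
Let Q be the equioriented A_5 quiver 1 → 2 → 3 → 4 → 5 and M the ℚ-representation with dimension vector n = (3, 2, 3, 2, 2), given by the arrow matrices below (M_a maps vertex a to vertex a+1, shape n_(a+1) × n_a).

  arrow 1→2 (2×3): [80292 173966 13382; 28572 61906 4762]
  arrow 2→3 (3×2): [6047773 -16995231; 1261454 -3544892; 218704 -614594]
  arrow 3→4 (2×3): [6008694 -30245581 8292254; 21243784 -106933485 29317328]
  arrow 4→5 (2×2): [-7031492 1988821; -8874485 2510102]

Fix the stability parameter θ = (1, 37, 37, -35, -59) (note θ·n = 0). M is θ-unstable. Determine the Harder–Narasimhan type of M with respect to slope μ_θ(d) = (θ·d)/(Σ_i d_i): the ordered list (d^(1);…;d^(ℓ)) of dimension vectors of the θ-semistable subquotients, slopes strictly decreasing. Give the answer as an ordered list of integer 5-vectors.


Interval decomposition of M: I[1,1]^2, I[1,5], I[2,5], I[3,3].
HN type (ℓ=4): μ^(1)=37; μ^(2)=1; μ^(3)=-19/5; μ^(4)=-5

((0, 0, 1, 0, 0); (2, 0, 0, 0, 0); (1, 1, 1, 1, 1); (0, 1, 1, 1, 1))


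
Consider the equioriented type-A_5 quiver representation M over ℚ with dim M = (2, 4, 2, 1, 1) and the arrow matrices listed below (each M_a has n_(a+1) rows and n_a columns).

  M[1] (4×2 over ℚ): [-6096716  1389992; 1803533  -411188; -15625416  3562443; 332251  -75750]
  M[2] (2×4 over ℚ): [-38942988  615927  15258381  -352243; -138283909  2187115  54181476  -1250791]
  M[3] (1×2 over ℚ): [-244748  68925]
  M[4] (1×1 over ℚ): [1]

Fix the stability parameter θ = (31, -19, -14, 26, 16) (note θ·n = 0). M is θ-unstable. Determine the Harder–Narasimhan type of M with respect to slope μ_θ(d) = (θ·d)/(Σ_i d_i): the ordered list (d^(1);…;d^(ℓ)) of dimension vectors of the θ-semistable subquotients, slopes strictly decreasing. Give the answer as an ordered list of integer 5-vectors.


Via rank(M_{q-1}∘⋯∘M_p): M ≅ I[1,3], I[1,5], I[2,2]^2.
μ_θ-semistable layers: μ^(1)=21; μ^(2)=-2/3; μ^(3)=-19

((0, 0, 0, 1, 1); (2, 2, 2, 0, 0); (0, 2, 0, 0, 0))


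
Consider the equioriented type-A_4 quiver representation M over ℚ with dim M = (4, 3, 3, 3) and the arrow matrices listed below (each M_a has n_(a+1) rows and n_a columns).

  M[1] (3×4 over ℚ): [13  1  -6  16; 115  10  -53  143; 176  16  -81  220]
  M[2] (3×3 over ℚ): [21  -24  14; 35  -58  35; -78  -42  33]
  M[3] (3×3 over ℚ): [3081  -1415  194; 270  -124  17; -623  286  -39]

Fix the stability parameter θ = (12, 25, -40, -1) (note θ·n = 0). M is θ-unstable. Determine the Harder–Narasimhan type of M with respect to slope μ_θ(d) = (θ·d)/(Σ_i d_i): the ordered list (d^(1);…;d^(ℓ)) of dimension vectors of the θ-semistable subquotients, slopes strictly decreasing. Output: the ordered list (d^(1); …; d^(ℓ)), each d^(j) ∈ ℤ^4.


Barcode: M ≅ I[1,1], I[1,2], I[1,4]^2, I[3,4]. HN layers by μ_θ (4 steps, strictly decreasing):
  μ^(1)=25; μ^(2)=12; μ^(3)=-1; μ^(4)=-40

((0, 1, 0, 0); (2, 0, 0, 0); (2, 2, 2, 3); (0, 0, 1, 0))


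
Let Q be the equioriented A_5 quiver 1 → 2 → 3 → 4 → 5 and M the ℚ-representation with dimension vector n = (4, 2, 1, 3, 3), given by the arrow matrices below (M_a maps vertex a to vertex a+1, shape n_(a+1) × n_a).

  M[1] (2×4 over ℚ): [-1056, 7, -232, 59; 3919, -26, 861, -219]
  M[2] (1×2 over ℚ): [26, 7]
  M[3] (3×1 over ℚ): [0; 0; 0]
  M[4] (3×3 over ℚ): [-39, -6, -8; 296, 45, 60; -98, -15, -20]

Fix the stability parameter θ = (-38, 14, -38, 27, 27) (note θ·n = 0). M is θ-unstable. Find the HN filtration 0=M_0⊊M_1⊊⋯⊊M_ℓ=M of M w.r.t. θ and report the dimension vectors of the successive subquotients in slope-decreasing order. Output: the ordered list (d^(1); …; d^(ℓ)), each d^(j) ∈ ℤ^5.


Via rank(M_{q-1}∘⋯∘M_p): M ≅ I[1,1]^2, I[1,2], I[1,3], I[4,4], I[4,5]^2, I[5,5].
μ_θ-semistable layers: μ^(1)=27; μ^(2)=14; μ^(3)=-12; μ^(4)=-38

((0, 0, 0, 3, 3); (0, 1, 0, 0, 0); (0, 1, 1, 0, 0); (4, 0, 0, 0, 0))


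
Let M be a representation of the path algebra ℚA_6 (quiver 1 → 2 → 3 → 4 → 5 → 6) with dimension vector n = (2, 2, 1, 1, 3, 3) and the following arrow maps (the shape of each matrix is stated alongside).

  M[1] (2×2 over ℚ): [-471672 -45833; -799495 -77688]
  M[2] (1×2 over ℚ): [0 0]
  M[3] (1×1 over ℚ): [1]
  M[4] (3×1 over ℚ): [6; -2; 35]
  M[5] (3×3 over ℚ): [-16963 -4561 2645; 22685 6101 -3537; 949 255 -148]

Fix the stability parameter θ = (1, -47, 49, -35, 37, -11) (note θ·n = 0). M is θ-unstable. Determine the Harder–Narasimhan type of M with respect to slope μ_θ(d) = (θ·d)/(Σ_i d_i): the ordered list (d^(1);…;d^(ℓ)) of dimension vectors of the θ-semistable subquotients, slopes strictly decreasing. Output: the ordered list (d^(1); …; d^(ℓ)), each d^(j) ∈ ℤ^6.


Barcode: M ≅ I[1,2]^2, I[3,6], I[5,6]^2. HN layers by μ_θ (3 steps, strictly decreasing):
  μ^(1)=13; μ^(2)=7; μ^(3)=-23

((0, 0, 0, 0, 3, 3); (0, 0, 1, 1, 0, 0); (2, 2, 0, 0, 0, 0))


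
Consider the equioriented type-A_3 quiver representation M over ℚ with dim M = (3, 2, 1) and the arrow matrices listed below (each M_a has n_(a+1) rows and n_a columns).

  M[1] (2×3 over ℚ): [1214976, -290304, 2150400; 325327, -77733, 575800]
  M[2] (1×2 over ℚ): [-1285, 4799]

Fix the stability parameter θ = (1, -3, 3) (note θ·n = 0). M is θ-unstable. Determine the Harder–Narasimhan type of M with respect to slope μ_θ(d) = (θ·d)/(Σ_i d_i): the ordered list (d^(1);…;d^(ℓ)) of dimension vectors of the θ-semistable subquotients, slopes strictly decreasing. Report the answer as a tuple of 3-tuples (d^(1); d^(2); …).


Interval decomposition of M: I[1,1]^2, I[1,3], I[2,2].
HN type (ℓ=4): μ^(1)=3; μ^(2)=1; μ^(3)=-1; μ^(4)=-3

((0, 0, 1); (2, 0, 0); (1, 1, 0); (0, 1, 0))


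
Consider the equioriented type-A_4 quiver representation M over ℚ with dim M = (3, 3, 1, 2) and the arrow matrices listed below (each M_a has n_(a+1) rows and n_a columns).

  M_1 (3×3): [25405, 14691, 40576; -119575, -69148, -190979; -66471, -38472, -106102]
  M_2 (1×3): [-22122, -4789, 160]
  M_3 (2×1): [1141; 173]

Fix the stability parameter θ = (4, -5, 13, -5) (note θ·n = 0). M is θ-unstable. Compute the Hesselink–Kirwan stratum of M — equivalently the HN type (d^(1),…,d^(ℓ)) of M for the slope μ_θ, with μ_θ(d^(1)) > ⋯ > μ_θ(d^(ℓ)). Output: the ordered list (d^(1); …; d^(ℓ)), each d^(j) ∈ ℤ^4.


Barcode: M ≅ I[1,2]^2, I[1,4], I[4,4]. HN layers by μ_θ (3 steps, strictly decreasing):
  μ^(1)=4; μ^(2)=-1/2; μ^(3)=-5

((0, 0, 1, 1); (3, 3, 0, 0); (0, 0, 0, 1))


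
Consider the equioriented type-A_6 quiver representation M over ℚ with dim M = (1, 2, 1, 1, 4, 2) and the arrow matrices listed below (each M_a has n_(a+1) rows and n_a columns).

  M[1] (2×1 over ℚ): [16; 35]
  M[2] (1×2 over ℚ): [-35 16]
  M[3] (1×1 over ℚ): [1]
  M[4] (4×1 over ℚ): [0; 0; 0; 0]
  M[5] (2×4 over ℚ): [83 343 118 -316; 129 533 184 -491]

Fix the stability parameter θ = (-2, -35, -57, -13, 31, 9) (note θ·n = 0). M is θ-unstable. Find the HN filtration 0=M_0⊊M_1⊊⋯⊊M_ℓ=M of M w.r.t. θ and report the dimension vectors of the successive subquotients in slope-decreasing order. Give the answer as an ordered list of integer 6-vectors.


Via rank(M_{q-1}∘⋯∘M_p): M ≅ I[1,2], I[2,4], I[5,5]^2, I[5,6]^2.
μ_θ-semistable layers: μ^(1)=31; μ^(2)=20; μ^(3)=-13; μ^(4)=-37/2; μ^(5)=-46

((0, 0, 0, 0, 2, 0); (0, 0, 0, 0, 2, 2); (0, 0, 0, 1, 0, 0); (1, 1, 0, 0, 0, 0); (0, 1, 1, 0, 0, 0))


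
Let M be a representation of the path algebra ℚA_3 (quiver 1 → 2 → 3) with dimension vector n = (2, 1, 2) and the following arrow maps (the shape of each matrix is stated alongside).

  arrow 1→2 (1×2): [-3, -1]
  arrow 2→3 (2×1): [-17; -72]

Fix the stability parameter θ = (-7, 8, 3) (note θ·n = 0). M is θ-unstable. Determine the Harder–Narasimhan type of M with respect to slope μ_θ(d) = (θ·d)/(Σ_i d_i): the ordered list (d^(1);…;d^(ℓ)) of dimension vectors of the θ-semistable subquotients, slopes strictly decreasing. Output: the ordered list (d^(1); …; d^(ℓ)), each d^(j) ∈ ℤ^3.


Interval decomposition of M: I[1,1], I[1,3], I[3,3].
HN type (ℓ=3): μ^(1)=11/2; μ^(2)=3; μ^(3)=-7

((0, 1, 1); (0, 0, 1); (2, 0, 0))


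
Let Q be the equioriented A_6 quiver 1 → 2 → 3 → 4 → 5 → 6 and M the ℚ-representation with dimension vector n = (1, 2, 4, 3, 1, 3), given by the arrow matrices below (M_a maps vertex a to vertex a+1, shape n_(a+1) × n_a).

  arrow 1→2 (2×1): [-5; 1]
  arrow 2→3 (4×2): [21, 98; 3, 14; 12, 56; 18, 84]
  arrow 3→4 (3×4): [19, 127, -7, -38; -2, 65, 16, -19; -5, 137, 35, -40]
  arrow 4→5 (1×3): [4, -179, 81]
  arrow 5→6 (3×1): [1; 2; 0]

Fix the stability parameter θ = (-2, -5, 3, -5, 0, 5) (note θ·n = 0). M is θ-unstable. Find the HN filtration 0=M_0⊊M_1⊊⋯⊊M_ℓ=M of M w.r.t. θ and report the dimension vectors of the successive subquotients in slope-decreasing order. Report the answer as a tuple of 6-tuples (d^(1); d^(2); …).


Via rank(M_{q-1}∘⋯∘M_p): M ≅ I[1,6], I[2,2], I[3,3], I[3,4]^2, I[6,6]^2.
μ_θ-semistable layers: μ^(1)=5; μ^(2)=3; μ^(3)=0; μ^(4)=-1; μ^(5)=-7/2; μ^(6)=-5

((0, 0, 0, 0, 0, 3); (0, 0, 1, 0, 0, 0); (0, 0, 0, 0, 1, 0); (0, 0, 3, 3, 0, 0); (1, 1, 0, 0, 0, 0); (0, 1, 0, 0, 0, 0))
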